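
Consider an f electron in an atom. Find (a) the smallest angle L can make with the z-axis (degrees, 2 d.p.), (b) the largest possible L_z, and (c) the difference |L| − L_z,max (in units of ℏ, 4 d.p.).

An f state has l = 3.
cos θ_min = 3/√12, so θ_min ≈ 30.00°.
L_z,max = lℏ = 3ℏ.
|L| − L_z,max = (2√3 − 3)ℏ ≈ 0.4641ℏ.

θ_min ≈ 30.00°; L_z,max = 3ℏ; |L|−L_z,max ≈ 0.4641ℏ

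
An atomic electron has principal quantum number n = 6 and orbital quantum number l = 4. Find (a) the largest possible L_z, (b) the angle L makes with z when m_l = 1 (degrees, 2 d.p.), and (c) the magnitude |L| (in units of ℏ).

L_z,max = lℏ = 4ℏ.
For m_l = 1: cos θ = 1/√20, θ ≈ 77.08°.
|L| = ℏ√(4·5) = 2√5 ℏ ≈ 4.472ℏ.

L_z,max = 4ℏ; θ(m_l=1) ≈ 77.08°; |L| = 2√5 ℏ ≈ 4.472ℏ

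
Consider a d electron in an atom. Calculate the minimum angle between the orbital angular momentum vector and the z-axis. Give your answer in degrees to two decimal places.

For a d orbital, l = 2.
|L| = √(l(l+1)) ℏ = √6 ℏ.
The smallest angle corresponds to the largest L_z, i.e. m_l = l = 2, giving L_z = 2ℏ.
cos θ_min = 2/√6, so θ_min ≈ 35.26°.

θ_min ≈ 35.26°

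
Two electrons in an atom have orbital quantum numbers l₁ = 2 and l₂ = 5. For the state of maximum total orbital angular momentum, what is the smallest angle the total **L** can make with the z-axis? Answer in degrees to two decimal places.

By the triangle rule, |l₁ − l₂| ≤ L ≤ l₁ + l₂.
So L can be 3, 4, 5, 6, 7.
The maximum is L = 7, with |L_tot| = ℏ√(7·8) = 2√14 ℏ.
The minimum angle with z is arccos(7/√56) ≈ 20.70°.

θ_min ≈ 20.70°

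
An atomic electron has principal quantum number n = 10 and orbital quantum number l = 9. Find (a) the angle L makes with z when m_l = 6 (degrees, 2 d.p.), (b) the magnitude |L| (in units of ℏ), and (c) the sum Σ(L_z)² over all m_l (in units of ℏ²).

θ(m_l=6) ≈ 50.77°; |L| = 3√10 ℏ ≈ 9.487ℏ; Σ(L_z)² = 570 ℏ²

For m_l = 6: cos θ = 6/√90, θ ≈ 50.77°.
|L| = ℏ√(9·10) = 3√10 ℏ ≈ 9.487ℏ.
Σ m_l² = 570, so Σ(L_z)² = 570 ℏ².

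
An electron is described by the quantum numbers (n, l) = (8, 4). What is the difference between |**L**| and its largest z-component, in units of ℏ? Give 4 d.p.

|L| − L_z,max ≈ 0.4721ℏ

|L| = 2√5 ℏ ≈ 4.4721ℏ, while L_z,max = lℏ = 4ℏ.
The difference is (2√5 − 4)ℏ ≈ 0.4721ℏ.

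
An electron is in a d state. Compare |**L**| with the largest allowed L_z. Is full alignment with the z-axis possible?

A d state has l = 2.
|L| = √6 ℏ ≈ 2.4495ℏ, while L_z,max = lℏ = 2ℏ.
Since |L| > L_z,max, the vector can never point exactly along z; the closest it comes is θ_min = arccos(2/√6) ≈ 35.3°.

No: L_z,max = 2ℏ < |L| = √6 ℏ ≈ 2.449ℏ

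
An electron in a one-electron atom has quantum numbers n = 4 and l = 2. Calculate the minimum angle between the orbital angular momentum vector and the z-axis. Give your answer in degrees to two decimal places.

|L| = ℏ√(l(l+1)) = √6 ℏ.
The smallest angle corresponds to the largest L_z, i.e. m_l = l = 2, giving L_z = 2ℏ.
cos θ_min = 2/√6, so θ_min ≈ 35.26°.

θ_min ≈ 35.26°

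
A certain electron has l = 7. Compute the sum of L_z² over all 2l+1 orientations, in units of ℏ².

m_l runs from −7 to 7, i.e. {-7, -6, -5, -4, -3, -2, -1, 0, 1, 2, 3, 4, 5, 6, 7}.
Summing m² from −7 to 7: Σ m_l² = 280.

Σ(L_z)² = 280 ℏ²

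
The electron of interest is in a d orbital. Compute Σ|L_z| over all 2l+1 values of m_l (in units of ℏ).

For a d orbital, l = 2.
The allowed m_l values are -2, -1, 0, 1, 2.
Σ|m_l| = 2(1+2+…+2) = 6.

Σ|L_z| = 6 ℏ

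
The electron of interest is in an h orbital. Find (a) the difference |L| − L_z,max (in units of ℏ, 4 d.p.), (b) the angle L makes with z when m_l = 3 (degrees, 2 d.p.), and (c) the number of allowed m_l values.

|L|−L_z,max ≈ 0.4772ℏ; θ(m_l=3) ≈ 56.79°; 11 values

For an h orbital, l = 5.
|L| − L_z,max = (√30 − 5)ℏ ≈ 0.4772ℏ.
For m_l = 3: cos θ = 3/√30, θ ≈ 56.79°.
There are 2l+1 = 11 values of m_l.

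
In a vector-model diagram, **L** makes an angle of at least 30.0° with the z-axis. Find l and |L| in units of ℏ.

l = 3, |L| = 2√3 ℏ ≈ 3.464ℏ

At minimum angle, m_l = l, so cos θ = l/√(l(l+1)); cos²θ = l/(l+1) = 0.7500.
l = cos²θ/sin²θ ≈ 3.
Then |L| = ℏ√(3·4) = 2√3 ℏ.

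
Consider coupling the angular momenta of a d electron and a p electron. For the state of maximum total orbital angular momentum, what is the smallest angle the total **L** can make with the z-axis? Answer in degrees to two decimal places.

θ_min ≈ 30.00°

Angular momentum addition gives L = |l₁ − l₂|, …, l₁ + l₂.
So L can be 1, 2, 3.
The maximum is L = 3, with |L_tot| = ℏ√(3·4) = 2√3 ℏ.
The minimum angle with z is arccos(3/√12) ≈ 30.00°.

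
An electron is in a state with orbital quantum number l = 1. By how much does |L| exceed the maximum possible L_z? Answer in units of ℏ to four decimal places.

|L| = √2 ℏ ≈ 1.4142ℏ, while L_z,max = lℏ = 1ℏ.
The difference is (√2 − 1)ℏ ≈ 0.4142ℏ.

|L| − L_z,max ≈ 0.4142ℏ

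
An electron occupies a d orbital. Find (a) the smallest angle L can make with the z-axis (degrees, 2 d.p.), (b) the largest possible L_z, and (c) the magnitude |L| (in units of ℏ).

D corresponds to l = 2.
cos θ_min = 2/√6, so θ_min ≈ 35.26°.
L_z,max = lℏ = 2ℏ.
|L| = ℏ√(2·3) = √6 ℏ ≈ 2.449ℏ.

θ_min ≈ 35.26°; L_z,max = 2ℏ; |L| = √6 ℏ ≈ 2.449ℏ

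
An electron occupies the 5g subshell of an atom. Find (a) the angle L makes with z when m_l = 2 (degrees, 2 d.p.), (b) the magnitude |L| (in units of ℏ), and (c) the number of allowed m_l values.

The 5g subshell has l = 4.
For m_l = 2: cos θ = 2/√20, θ ≈ 63.43°.
|L| = ℏ√(4·5) = 2√5 ℏ ≈ 4.472ℏ.
There are 2l+1 = 9 values of m_l.

θ(m_l=2) ≈ 63.43°; |L| = 2√5 ℏ ≈ 4.472ℏ; 9 values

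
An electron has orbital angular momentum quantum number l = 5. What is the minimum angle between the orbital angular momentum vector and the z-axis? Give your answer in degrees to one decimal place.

θ_min ≈ 24.1°

|L| = √(l(l+1)) ℏ = √30 ℏ.
The smallest angle corresponds to the largest L_z, i.e. m_l = l = 5, giving L_z = 5ℏ.
cos θ_min = 5/√30, so θ_min ≈ 24.1°.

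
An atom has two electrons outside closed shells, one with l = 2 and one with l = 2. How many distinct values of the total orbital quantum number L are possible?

5

The total orbital quantum number L ranges from |l₁ − l₂| to l₁ + l₂ in integer steps.
So L can be 0, 1, 2, 3, 4.
That is 5 values.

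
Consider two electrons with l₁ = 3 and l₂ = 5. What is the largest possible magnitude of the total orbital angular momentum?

By the triangle rule, |l₁ − l₂| ≤ L ≤ l₁ + l₂.
Allowed values: L = 2, 3, 4, 5, 6, 7, 8.
The largest magnitude corresponds to L = 8: |L_tot| = ℏ√(8·9) = 6√2 ℏ.

|L_tot|_max = 6√2 ℏ ≈ 8.485ℏ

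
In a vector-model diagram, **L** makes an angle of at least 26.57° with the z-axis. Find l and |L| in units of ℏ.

l = 4, |L| = 2√5 ℏ ≈ 4.472ℏ

At minimum angle, m_l = l, so cos θ = l/√(l(l+1)); cos²θ = l/(l+1) = 0.7999.
Solving: l = 4.
Then |L| = ℏ√(4·5) = 2√5 ℏ.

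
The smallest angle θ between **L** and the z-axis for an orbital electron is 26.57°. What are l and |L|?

cos θ_min = l/√(l(l+1)) = √(l/(l+1)), so l/(l+1) = cos²(26.57°) = 0.7999.
Solving: l = 4.
Then |L| = ℏ√(4·5) = 2√5 ℏ.

l = 4, |L| = 2√5 ℏ ≈ 4.472ℏ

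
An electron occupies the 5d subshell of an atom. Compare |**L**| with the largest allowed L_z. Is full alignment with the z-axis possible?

The 5d subshell has l = 2.
|L| = √6 ℏ ≈ 2.4495ℏ, while L_z,max = lℏ = 2ℏ.
Since |L| > L_z,max, the vector can never point exactly along z; the closest it comes is θ_min = arccos(2/√6) ≈ 35.3°.

No: L_z,max = 2ℏ < |L| = √6 ℏ ≈ 2.449ℏ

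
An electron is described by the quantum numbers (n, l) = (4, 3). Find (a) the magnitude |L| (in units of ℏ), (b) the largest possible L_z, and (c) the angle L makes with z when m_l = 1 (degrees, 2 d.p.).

|L| = ℏ√(3·4) = 2√3 ℏ ≈ 3.464ℏ.
L_z,max = lℏ = 3ℏ.
For m_l = 1: cos θ = 1/√12, θ ≈ 73.22°.

|L| = 2√3 ℏ ≈ 3.464ℏ; L_z,max = 3ℏ; θ(m_l=1) ≈ 73.22°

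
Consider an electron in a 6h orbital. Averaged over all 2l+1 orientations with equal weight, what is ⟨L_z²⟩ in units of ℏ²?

⟨L_z²⟩ = 10 ℏ²

The 6h subshell has l = 5.
m_l ∈ {-5, -4, -3, -2, -1, 0, 1, 2, 3, 4, 5}.
Average of L_z² over 11 states: 110/11 ℏ² = 10 ℏ².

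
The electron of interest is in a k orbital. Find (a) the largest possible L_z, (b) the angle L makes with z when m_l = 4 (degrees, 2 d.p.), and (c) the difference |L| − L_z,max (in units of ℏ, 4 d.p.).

L_z,max = 7ℏ; θ(m_l=4) ≈ 57.69°; |L|−L_z,max ≈ 0.4833ℏ

For a k orbital, l = 7.
L_z,max = lℏ = 7ℏ.
For m_l = 4: cos θ = 4/√56, θ ≈ 57.69°.
|L| − L_z,max = (2√14 − 7)ℏ ≈ 0.4833ℏ.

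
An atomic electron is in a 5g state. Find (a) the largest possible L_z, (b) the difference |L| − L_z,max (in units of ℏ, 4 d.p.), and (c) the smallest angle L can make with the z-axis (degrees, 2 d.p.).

L_z,max = 4ℏ; |L|−L_z,max ≈ 0.4721ℏ; θ_min ≈ 26.57°

The 5g subshell has l = 4.
L_z,max = lℏ = 4ℏ.
|L| − L_z,max = (2√5 − 4)ℏ ≈ 0.4721ℏ.
cos θ_min = 4/√20, so θ_min ≈ 26.57°.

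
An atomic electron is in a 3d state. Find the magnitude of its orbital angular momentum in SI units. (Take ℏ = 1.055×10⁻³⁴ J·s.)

|L| = 2.584×10⁻³⁴ J·s

For 3d, l = 2.
|L| = ℏ√(l(l+1)) = ℏ√(2·3) = √6 ℏ
Numerically, |L| = 2.449 × (1.055×10⁻³⁴ J·s) = 2.584×10⁻³⁴ J·s.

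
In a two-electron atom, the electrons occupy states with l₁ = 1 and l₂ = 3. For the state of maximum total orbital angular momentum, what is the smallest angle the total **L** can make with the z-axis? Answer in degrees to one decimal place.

The total orbital quantum number L ranges from |l₁ − l₂| to l₁ + l₂ in integer steps.
L ∈ {2, 3, 4}.
The maximum is L = 4, with |L_tot| = ℏ√(4·5) = 2√5 ℏ.
The minimum angle with z is arccos(4/√20) ≈ 26.6°.

θ_min ≈ 26.6°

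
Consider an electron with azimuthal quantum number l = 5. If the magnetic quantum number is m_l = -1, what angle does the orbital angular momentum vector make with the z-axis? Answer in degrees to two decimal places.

|L| = ℏ√(l(l+1)) = √30 ℏ.
L_z = m_l ℏ = −1ℏ.
cos θ = L_z/|L| = -1/√30, so θ ≈ 100.52°.

θ ≈ 100.52°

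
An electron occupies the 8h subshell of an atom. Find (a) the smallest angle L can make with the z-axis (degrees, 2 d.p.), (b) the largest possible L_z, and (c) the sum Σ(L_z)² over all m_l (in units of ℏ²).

For 8h, l = 5.
cos θ_min = 5/√30, so θ_min ≈ 24.09°.
L_z,max = lℏ = 5ℏ.
Σ m_l² = 110, so Σ(L_z)² = 110 ℏ².

θ_min ≈ 24.09°; L_z,max = 5ℏ; Σ(L_z)² = 110 ℏ²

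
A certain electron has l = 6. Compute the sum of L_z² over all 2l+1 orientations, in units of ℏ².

The allowed m_l values are -6, -5, -4, -3, -2, -1, 0, 1, 2, 3, 4, 5, 6.
Summing m² from −6 to 6: Σ m_l² = 182.

Σ(L_z)² = 182 ℏ²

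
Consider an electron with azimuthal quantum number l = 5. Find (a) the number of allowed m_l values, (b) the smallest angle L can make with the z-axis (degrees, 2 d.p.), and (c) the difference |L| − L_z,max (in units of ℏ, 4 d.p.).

11 values; θ_min ≈ 24.09°; |L|−L_z,max ≈ 0.4772ℏ

There are 2l+1 = 11 values of m_l.
cos θ_min = 5/√30, so θ_min ≈ 24.09°.
|L| − L_z,max = (√30 − 5)ℏ ≈ 0.4772ℏ.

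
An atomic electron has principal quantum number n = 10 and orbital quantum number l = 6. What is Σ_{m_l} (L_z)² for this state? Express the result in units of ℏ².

Σ(L_z)² = 182 ℏ²

The allowed m_l values are -6, -5, -4, -3, -2, -1, 0, 1, 2, 3, 4, 5, 6.
Summing m² from −6 to 6: Σ m_l² = 182.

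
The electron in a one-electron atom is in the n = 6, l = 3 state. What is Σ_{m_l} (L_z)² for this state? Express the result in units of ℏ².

Σ(L_z)² = 28 ℏ²

m_l ∈ {-3, -2, -1, 0, 1, 2, 3}.
Σ m_l² = l(l+1)(2l+1)/3 = 3·4·7/3 = 28.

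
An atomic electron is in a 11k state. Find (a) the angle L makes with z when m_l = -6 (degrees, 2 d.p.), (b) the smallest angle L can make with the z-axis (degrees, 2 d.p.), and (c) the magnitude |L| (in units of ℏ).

For 11k, l = 7.
For m_l = -6: cos θ = -6/√56, θ ≈ 143.30°.
cos θ_min = 7/√56, so θ_min ≈ 20.70°.
|L| = ℏ√(7·8) = 2√14 ℏ ≈ 7.483ℏ.

θ(m_l=-6) ≈ 143.30°; θ_min ≈ 20.70°; |L| = 2√14 ℏ ≈ 7.483ℏ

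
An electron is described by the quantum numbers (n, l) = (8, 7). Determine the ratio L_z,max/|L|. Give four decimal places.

L_z,max/|L| = 0.9354

|L| = 2√14 ℏ ≈ 7.4833ℏ, while L_z,max = lℏ = 7ℏ.
L_z,max/|L| = 7/√56 = 0.9354.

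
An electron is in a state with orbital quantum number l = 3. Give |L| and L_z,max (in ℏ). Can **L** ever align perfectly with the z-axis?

|L| = 2√3 ℏ ≈ 3.4641ℏ, while L_z,max = lℏ = 3ℏ.
Since |L| > L_z,max, the vector can never point exactly along z; the closest it comes is θ_min = arccos(3/√12) ≈ 30.0°.

No: L_z,max = 3ℏ < |L| = 2√3 ℏ ≈ 3.464ℏ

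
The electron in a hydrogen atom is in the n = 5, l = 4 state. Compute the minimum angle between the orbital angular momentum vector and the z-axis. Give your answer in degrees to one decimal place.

θ_min ≈ 26.6°

|L| = √(l(l+1)) ℏ = 2√5 ℏ.
The smallest angle corresponds to the largest L_z, i.e. m_l = l = 4, giving L_z = 4ℏ.
cos θ_min = 4/√20, so θ_min ≈ 26.6°.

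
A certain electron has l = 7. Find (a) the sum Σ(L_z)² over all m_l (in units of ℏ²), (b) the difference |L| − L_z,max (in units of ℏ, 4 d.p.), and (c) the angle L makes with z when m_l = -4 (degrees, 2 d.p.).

Σ m_l² = 280, so Σ(L_z)² = 280 ℏ².
|L| − L_z,max = (2√14 − 7)ℏ ≈ 0.4833ℏ.
For m_l = -4: cos θ = -4/√56, θ ≈ 122.31°.

Σ(L_z)² = 280 ℏ²; |L|−L_z,max ≈ 0.4833ℏ; θ(m_l=-4) ≈ 122.31°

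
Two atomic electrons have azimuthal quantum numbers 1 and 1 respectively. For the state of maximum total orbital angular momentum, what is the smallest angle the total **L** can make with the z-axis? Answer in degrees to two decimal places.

The total orbital quantum number L ranges from |l₁ − l₂| to l₁ + l₂ in integer steps.
L ∈ {0, 1, 2}.
The maximum is L = 2, with |L_tot| = ℏ√(2·3) = √6 ℏ.
The minimum angle with z is arccos(2/√6) ≈ 35.26°.

θ_min ≈ 35.26°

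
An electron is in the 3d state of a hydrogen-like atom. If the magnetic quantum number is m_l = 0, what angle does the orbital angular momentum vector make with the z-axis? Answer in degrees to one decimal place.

The 3d subshell has l = 2.
|L| = ℏ√(l(l+1)) = √6 ℏ.
L_z = m_l ℏ = 0ℏ.
cos θ = L_z/|L| = 0/√6, so θ ≈ 90.0°.

θ ≈ 90.0°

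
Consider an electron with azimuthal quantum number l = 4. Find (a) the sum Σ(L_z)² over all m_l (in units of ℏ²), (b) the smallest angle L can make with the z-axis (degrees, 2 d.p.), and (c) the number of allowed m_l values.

Σ m_l² = 60, so Σ(L_z)² = 60 ℏ².
cos θ_min = 4/√20, so θ_min ≈ 26.57°.
There are 2l+1 = 9 values of m_l.

Σ(L_z)² = 60 ℏ²; θ_min ≈ 26.57°; 9 values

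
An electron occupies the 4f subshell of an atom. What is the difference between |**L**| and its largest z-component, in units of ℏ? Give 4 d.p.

|L| − L_z,max ≈ 0.4641ℏ

4f means n = 4, l = 3.
|L| = 2√3 ℏ ≈ 3.4641ℏ, while L_z,max = lℏ = 3ℏ.
The difference is (2√3 − 3)ℏ ≈ 0.4641ℏ.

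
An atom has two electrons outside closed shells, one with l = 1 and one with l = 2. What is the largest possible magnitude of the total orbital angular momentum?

By the triangle rule, |l₁ − l₂| ≤ L ≤ l₁ + l₂.
L ∈ {1, 2, 3}.
The largest magnitude corresponds to L = 3: |L_tot| = ℏ√(3·4) = 2√3 ℏ.

|L_tot|_max = 2√3 ℏ ≈ 3.464ℏ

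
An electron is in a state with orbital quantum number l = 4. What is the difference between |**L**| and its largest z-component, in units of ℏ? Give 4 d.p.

|L| − L_z,max ≈ 0.4721ℏ

|L| = 2√5 ℏ ≈ 4.4721ℏ, while L_z,max = lℏ = 4ℏ.
The difference is (2√5 − 4)ℏ ≈ 0.4721ℏ.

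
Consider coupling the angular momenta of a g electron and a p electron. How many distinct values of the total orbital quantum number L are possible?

The total orbital quantum number L ranges from |l₁ − l₂| to l₁ + l₂ in integer steps.
Allowed values: L = 3, 4, 5.
That is 3 values.

3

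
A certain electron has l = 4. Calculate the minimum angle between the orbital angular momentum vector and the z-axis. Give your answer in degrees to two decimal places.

|L| = √(l(l+1)) ℏ = 2√5 ℏ.
The smallest angle corresponds to the largest L_z, i.e. m_l = l = 4, giving L_z = 4ℏ.
cos θ_min = 4/√20, so θ_min ≈ 26.57°.

θ_min ≈ 26.57°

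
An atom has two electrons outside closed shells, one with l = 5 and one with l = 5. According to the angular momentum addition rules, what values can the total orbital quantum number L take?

Angular momentum addition gives L = |l₁ − l₂|, …, l₁ + l₂.
Allowed values: L = 0, 1, 2, 3, 4, 5, 6, 7, 8, 9, 10.

L = 0, 1, 2, 3, 4, 5, 6, 7, 8, 9, 10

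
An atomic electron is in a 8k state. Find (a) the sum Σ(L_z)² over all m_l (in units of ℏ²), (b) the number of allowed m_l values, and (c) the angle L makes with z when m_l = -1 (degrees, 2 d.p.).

Σ(L_z)² = 280 ℏ²; 15 values; θ(m_l=-1) ≈ 97.68°

8k means n = 8, l = 7.
Σ m_l² = 280, so Σ(L_z)² = 280 ℏ².
There are 2l+1 = 15 values of m_l.
For m_l = -1: cos θ = -1/√56, θ ≈ 97.68°.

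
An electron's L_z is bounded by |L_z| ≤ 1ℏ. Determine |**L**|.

Since max m_l = l, l = 1.
Then |L| = ℏ√(1·2) = √2 ℏ.

|L| = √2 ℏ ≈ 1.414ℏ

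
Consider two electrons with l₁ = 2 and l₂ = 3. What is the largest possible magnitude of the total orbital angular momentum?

|L_tot|_max = √30 ℏ ≈ 5.477ℏ

The total orbital quantum number L ranges from |l₁ − l₂| to l₁ + l₂ in integer steps.
L ∈ {1, 2, 3, 4, 5}.
The largest magnitude corresponds to L = 5: |L_tot| = ℏ√(5·6) = √30 ℏ.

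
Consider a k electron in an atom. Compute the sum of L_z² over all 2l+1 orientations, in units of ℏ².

Σ(L_z)² = 280 ℏ²

For a k orbital, l = 7.
m_l runs from −7 to 7, i.e. {-7, -6, -5, -4, -3, -2, -1, 0, 1, 2, 3, 4, 5, 6, 7}.
Summing m² from −7 to 7: Σ m_l² = 280.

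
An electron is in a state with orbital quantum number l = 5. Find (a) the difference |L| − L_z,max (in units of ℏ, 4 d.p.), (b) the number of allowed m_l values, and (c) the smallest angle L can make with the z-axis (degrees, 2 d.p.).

|L|−L_z,max ≈ 0.4772ℏ; 11 values; θ_min ≈ 24.09°

|L| − L_z,max = (√30 − 5)ℏ ≈ 0.4772ℏ.
There are 2l+1 = 11 values of m_l.
cos θ_min = 5/√30, so θ_min ≈ 24.09°.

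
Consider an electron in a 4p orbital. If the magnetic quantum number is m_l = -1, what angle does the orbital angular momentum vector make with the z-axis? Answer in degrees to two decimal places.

θ ≈ 135.00°

4p means n = 4, l = 1.
|L|² = l(l+1)ℏ² = 2ℏ², so |L| = √2 ℏ.
L_z = m_l ℏ = −1ℏ.
cos θ = L_z/|L| = -1/√2, so θ ≈ 135.00°.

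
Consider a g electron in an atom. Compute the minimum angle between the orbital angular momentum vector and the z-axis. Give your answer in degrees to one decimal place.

A g state has l = 4.
|L| = ℏ√(l(l+1)) = 2√5 ℏ.
The smallest angle corresponds to the largest L_z, i.e. m_l = l = 4, giving L_z = 4ℏ.
cos θ_min = 4/√20, so θ_min ≈ 26.6°.

θ_min ≈ 26.6°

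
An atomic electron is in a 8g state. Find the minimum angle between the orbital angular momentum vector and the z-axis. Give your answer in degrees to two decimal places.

θ_min ≈ 26.57°

8g means n = 8, l = 4.
|L| = √(l(l+1)) ℏ = 2√5 ℏ.
The smallest angle corresponds to the largest L_z, i.e. m_l = l = 4, giving L_z = 4ℏ.
cos θ_min = 4/√20, so θ_min ≈ 26.57°.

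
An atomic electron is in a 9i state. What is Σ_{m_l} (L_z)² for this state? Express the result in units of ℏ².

For 9i, l = 6.
The allowed m_l values are -6, -5, -4, -3, -2, -1, 0, 1, 2, 3, 4, 5, 6.
Σ m_l² = 2·(1 + 4 + 9 + 16 + 25 + 36) = 182.

Σ(L_z)² = 182 ℏ²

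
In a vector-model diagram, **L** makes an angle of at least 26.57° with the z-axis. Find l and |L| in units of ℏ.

l = 4, |L| = 2√5 ℏ ≈ 4.472ℏ

At minimum angle, m_l = l, so cos θ = l/√(l(l+1)); cos²θ = l/(l+1) = 0.7999.
l = cos²θ/sin²θ ≈ 4.
Then |L| = ℏ√(4·5) = 2√5 ℏ.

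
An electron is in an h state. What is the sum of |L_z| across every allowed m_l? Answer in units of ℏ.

Σ|L_z| = 30 ℏ

H corresponds to l = 5.
The allowed m_l values are -5, -4, -3, -2, -1, 0, 1, 2, 3, 4, 5.
Σ|m_l| = l(l+1) = 30.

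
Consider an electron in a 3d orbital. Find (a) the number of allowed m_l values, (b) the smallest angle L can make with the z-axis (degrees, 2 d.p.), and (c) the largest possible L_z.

3d means n = 3, l = 2.
There are 2l+1 = 5 values of m_l.
cos θ_min = 2/√6, so θ_min ≈ 35.26°.
L_z,max = lℏ = 2ℏ.

5 values; θ_min ≈ 35.26°; L_z,max = 2ℏ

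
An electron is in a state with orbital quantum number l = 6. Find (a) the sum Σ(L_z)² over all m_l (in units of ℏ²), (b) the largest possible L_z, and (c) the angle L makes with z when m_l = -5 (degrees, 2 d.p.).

Σ(L_z)² = 182 ℏ²; L_z,max = 6ℏ; θ(m_l=-5) ≈ 140.49°

Σ m_l² = 182, so Σ(L_z)² = 182 ℏ².
L_z,max = lℏ = 6ℏ.
For m_l = -5: cos θ = -5/√42, θ ≈ 140.49°.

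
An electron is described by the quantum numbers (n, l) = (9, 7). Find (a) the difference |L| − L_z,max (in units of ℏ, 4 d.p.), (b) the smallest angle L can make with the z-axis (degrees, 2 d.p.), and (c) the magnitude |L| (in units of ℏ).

|L| − L_z,max = (2√14 − 7)ℏ ≈ 0.4833ℏ.
cos θ_min = 7/√56, so θ_min ≈ 20.70°.
|L| = ℏ√(7·8) = 2√14 ℏ ≈ 7.483ℏ.

|L|−L_z,max ≈ 0.4833ℏ; θ_min ≈ 20.70°; |L| = 2√14 ℏ ≈ 7.483ℏ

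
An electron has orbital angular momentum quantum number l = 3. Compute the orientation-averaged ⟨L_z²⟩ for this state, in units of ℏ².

⟨L_z²⟩ = 4 ℏ²

m_l runs from −3 to 3, i.e. {-3, -2, -1, 0, 1, 2, 3}.
Average of L_z² over 7 states: 28/7 ℏ² = 4 ℏ².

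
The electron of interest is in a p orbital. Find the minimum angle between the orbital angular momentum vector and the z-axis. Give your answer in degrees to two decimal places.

θ_min ≈ 45.00°

The letter p corresponds to l = 1.
|L|² = l(l+1)ℏ² = 2ℏ², so |L| = √2 ℏ.
The smallest angle corresponds to the largest L_z, i.e. m_l = l = 1, giving L_z = 1ℏ.
cos θ_min = 1/√2, so θ_min ≈ 45.00°.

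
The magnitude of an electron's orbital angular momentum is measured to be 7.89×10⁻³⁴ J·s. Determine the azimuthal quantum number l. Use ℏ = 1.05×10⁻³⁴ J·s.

Dividing by ℏ: |L|/ℏ ≈ 7.514.
(|L|/ℏ)² = l(l+1) ≈ 56.46 ⇒ l = 7.

l = 7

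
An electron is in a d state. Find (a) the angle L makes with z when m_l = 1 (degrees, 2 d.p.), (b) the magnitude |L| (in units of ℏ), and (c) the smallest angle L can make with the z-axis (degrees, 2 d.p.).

D corresponds to l = 2.
For m_l = 1: cos θ = 1/√6, θ ≈ 65.91°.
|L| = ℏ√(2·3) = √6 ℏ ≈ 2.449ℏ.
cos θ_min = 2/√6, so θ_min ≈ 35.26°.

θ(m_l=1) ≈ 65.91°; |L| = √6 ℏ ≈ 2.449ℏ; θ_min ≈ 35.26°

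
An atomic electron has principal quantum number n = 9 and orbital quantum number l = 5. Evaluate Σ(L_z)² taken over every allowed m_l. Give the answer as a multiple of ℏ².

m_l runs from −5 to 5, i.e. {-5, -4, -3, -2, -1, 0, 1, 2, 3, 4, 5}.
Σ m_l² = l(l+1)(2l+1)/3 = 5·6·11/3 = 110.

Σ(L_z)² = 110 ℏ²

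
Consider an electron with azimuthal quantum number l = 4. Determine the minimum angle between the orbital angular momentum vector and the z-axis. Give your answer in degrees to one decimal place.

|L|² = l(l+1)ℏ² = 20ℏ², so |L| = 2√5 ℏ.
The smallest angle corresponds to the largest L_z, i.e. m_l = l = 4, giving L_z = 4ℏ.
cos θ_min = 4/√20, so θ_min ≈ 26.6°.

θ_min ≈ 26.6°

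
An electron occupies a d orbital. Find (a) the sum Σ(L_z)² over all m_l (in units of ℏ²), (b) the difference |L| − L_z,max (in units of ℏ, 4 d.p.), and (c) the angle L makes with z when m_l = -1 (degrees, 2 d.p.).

Σ(L_z)² = 10 ℏ²; |L|−L_z,max ≈ 0.4495ℏ; θ(m_l=-1) ≈ 114.09°

For a d orbital, l = 2.
Σ m_l² = 10, so Σ(L_z)² = 10 ℏ².
|L| − L_z,max = (√6 − 2)ℏ ≈ 0.4495ℏ.
For m_l = -1: cos θ = -1/√6, θ ≈ 114.09°.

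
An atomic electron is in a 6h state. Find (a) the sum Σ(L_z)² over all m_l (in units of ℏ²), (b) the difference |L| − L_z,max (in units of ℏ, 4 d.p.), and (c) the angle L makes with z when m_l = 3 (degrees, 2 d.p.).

6h means n = 6, l = 5.
Σ m_l² = 110, so Σ(L_z)² = 110 ℏ².
|L| − L_z,max = (√30 − 5)ℏ ≈ 0.4772ℏ.
For m_l = 3: cos θ = 3/√30, θ ≈ 56.79°.

Σ(L_z)² = 110 ℏ²; |L|−L_z,max ≈ 0.4772ℏ; θ(m_l=3) ≈ 56.79°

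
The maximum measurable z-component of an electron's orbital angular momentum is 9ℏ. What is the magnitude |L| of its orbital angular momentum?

The maximum L_z equals lℏ, giving l = 9.
|L| = ℏ√(l(l+1)) = 3√10 ℏ.

|L| = 3√10 ℏ ≈ 9.487ℏ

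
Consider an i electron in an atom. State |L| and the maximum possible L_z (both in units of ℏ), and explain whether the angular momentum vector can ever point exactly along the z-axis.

No: L_z,max = 6ℏ < |L| = √42 ℏ ≈ 6.481ℏ

The letter i corresponds to l = 6.
|L| = √42 ℏ ≈ 6.4807ℏ, while L_z,max = lℏ = 6ℏ.
Since |L| > L_z,max, the vector can never point exactly along z; the closest it comes is θ_min = arccos(6/√42) ≈ 22.2°.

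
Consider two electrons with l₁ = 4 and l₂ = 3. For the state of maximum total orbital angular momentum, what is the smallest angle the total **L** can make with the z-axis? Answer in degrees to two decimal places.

Angular momentum addition gives L = |l₁ − l₂|, …, l₁ + l₂.
So L can be 1, 2, 3, 4, 5, 6, 7.
The maximum is L = 7, with |L_tot| = ℏ√(7·8) = 2√14 ℏ.
The minimum angle with z is arccos(7/√56) ≈ 20.70°.

θ_min ≈ 20.70°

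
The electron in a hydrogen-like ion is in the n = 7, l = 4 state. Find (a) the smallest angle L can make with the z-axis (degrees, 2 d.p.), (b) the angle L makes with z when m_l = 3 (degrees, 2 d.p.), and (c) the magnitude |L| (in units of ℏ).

θ_min ≈ 26.57°; θ(m_l=3) ≈ 47.87°; |L| = 2√5 ℏ ≈ 4.472ℏ

cos θ_min = 4/√20, so θ_min ≈ 26.57°.
For m_l = 3: cos θ = 3/√20, θ ≈ 47.87°.
|L| = ℏ√(4·5) = 2√5 ℏ ≈ 4.472ℏ.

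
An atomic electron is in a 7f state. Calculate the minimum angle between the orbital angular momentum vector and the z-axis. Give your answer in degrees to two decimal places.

For 7f, l = 3.
|L| = √(l(l+1)) ℏ = 2√3 ℏ.
The smallest angle corresponds to the largest L_z, i.e. m_l = l = 3, giving L_z = 3ℏ.
cos θ_min = 3/√12, so θ_min ≈ 30.00°.

θ_min ≈ 30.00°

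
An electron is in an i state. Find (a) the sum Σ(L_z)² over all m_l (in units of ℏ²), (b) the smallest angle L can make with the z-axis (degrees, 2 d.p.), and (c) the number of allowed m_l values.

An i state has l = 6.
Σ m_l² = 182, so Σ(L_z)² = 182 ℏ².
cos θ_min = 6/√42, so θ_min ≈ 22.21°.
There are 2l+1 = 13 values of m_l.

Σ(L_z)² = 182 ℏ²; θ_min ≈ 22.21°; 13 values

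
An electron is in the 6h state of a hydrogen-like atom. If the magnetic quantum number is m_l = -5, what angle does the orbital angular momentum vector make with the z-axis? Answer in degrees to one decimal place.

θ ≈ 155.9°

The 6h subshell has l = 5.
|L|² = l(l+1)ℏ² = 30ℏ², so |L| = √30 ℏ.
L_z = m_l ℏ = −5ℏ.
cos θ = L_z/|L| = -5/√30, so θ ≈ 155.9°.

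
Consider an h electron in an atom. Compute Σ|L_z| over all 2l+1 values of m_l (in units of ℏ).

For an h orbital, l = 5.
m_l ∈ {-5, -4, -3, -2, -1, 0, 1, 2, 3, 4, 5}.
Σ|m_l| = 2·5(5+1)/2 = 30.

Σ|L_z| = 30 ℏ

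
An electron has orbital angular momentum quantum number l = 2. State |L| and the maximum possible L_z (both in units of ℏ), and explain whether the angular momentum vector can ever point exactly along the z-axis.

No: L_z,max = 2ℏ < |L| = √6 ℏ ≈ 2.449ℏ

|L| = √6 ℏ ≈ 2.4495ℏ, while L_z,max = lℏ = 2ℏ.
Since |L| > L_z,max, the vector can never point exactly along z; the closest it comes is θ_min = arccos(2/√6) ≈ 35.3°.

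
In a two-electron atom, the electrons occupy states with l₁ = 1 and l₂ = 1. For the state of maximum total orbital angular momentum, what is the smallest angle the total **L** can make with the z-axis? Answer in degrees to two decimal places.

θ_min ≈ 35.26°

The total orbital quantum number L ranges from |l₁ − l₂| to l₁ + l₂ in integer steps.
L ∈ {0, 1, 2}.
The maximum is L = 2, with |L_tot| = ℏ√(2·3) = √6 ℏ.
The minimum angle with z is arccos(2/√6) ≈ 35.26°.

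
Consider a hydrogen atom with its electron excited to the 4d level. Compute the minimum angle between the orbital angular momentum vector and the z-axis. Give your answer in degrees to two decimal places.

The 4d level has l = 2.
|L|² = l(l+1)ℏ² = 6ℏ², so |L| = √6 ℏ.
The smallest angle corresponds to the largest L_z, i.e. m_l = l = 2, giving L_z = 2ℏ.
cos θ_min = 2/√6, so θ_min ≈ 35.26°.

θ_min ≈ 35.26°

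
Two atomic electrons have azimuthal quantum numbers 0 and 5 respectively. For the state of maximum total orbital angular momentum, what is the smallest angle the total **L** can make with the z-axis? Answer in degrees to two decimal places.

θ_min ≈ 24.09°

The total orbital quantum number L ranges from |l₁ − l₂| to l₁ + l₂ in integer steps.
So L can be 5.
The maximum is L = 5, with |L_tot| = ℏ√(5·6) = √30 ℏ.
The minimum angle with z is arccos(5/√30) ≈ 24.09°.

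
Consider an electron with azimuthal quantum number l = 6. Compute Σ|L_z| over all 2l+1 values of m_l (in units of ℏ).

m_l ∈ {-6, -5, -4, -3, -2, -1, 0, 1, 2, 3, 4, 5, 6}.
Σ|m_l| = 2(1+2+…+6) = 42.

Σ|L_z| = 42 ℏ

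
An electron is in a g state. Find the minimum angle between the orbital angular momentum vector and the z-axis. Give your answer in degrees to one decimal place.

θ_min ≈ 26.6°

For a g orbital, l = 4.
|L| = ℏ√(l(l+1)) = 2√5 ℏ.
The smallest angle corresponds to the largest L_z, i.e. m_l = l = 4, giving L_z = 4ℏ.
cos θ_min = 4/√20, so θ_min ≈ 26.6°.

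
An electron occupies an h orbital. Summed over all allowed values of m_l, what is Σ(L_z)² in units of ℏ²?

H corresponds to l = 5.
m_l ∈ {-5, -4, -3, -2, -1, 0, 1, 2, 3, 4, 5}.
Σ m_l² = 2·(1 + 4 + 9 + 16 + 25) = 110.

Σ(L_z)² = 110 ℏ²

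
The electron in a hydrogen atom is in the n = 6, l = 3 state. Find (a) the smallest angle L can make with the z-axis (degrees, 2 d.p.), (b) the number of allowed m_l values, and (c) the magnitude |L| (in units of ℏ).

cos θ_min = 3/√12, so θ_min ≈ 30.00°.
There are 2l+1 = 7 values of m_l.
|L| = ℏ√(3·4) = 2√3 ℏ ≈ 3.464ℏ.

θ_min ≈ 30.00°; 7 values; |L| = 2√3 ℏ ≈ 3.464ℏ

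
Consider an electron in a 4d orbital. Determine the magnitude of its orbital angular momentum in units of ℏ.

|L| = √6 ℏ ≈ 2.449ℏ

For 4d, l = 2.
|L| = ℏ√(l(l+1)) = ℏ√(2·3) = √6 ℏ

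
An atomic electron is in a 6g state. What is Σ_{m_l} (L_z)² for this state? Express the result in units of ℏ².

For 6g, l = 4.
The allowed m_l values are -4, -3, -2, -1, 0, 1, 2, 3, 4.
Summing m² from −4 to 4: Σ m_l² = 60.

Σ(L_z)² = 60 ℏ²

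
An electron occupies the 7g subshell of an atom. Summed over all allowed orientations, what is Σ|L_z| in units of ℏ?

Σ|L_z| = 20 ℏ

The 7g subshell has l = 4.
The allowed m_l values are -4, -3, -2, -1, 0, 1, 2, 3, 4.
Σ|m_l| = 2(1+2+…+4) = 20.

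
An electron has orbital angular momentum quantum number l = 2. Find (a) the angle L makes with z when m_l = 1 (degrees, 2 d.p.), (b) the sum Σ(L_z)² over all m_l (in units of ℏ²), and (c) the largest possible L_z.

θ(m_l=1) ≈ 65.91°; Σ(L_z)² = 10 ℏ²; L_z,max = 2ℏ

For m_l = 1: cos θ = 1/√6, θ ≈ 65.91°.
Σ m_l² = 10, so Σ(L_z)² = 10 ℏ².
L_z,max = lℏ = 2ℏ.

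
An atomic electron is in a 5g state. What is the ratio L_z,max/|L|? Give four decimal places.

5g means n = 5, l = 4.
|L| = 2√5 ℏ ≈ 4.4721ℏ, while L_z,max = lℏ = 4ℏ.
L_z,max/|L| = 4/√20 = 0.8944.

L_z,max/|L| = 0.8944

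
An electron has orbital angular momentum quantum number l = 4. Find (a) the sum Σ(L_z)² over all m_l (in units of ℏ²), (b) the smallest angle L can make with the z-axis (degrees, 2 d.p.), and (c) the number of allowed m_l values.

Σ(L_z)² = 60 ℏ²; θ_min ≈ 26.57°; 9 values

Σ m_l² = 60, so Σ(L_z)² = 60 ℏ².
cos θ_min = 4/√20, so θ_min ≈ 26.57°.
There are 2l+1 = 9 values of m_l.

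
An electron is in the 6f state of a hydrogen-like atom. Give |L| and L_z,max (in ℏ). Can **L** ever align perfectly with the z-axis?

No: L_z,max = 3ℏ < |L| = 2√3 ℏ ≈ 3.464ℏ

6f means n = 6, l = 3.
|L| = 2√3 ℏ ≈ 3.4641ℏ, while L_z,max = lℏ = 3ℏ.
Since |L| > L_z,max, the vector can never point exactly along z; the closest it comes is θ_min = arccos(3/√12) ≈ 30.0°.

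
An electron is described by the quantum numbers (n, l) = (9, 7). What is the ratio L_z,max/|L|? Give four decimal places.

L_z,max/|L| = 0.9354

|L| = 2√14 ℏ ≈ 7.4833ℏ, while L_z,max = lℏ = 7ℏ.
L_z,max/|L| = 7/√56 = 0.9354.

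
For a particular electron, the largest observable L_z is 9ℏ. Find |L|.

The maximum L_z equals lℏ, giving l = 9.
|L| = ℏ√(l(l+1)) = 3√10 ℏ.

|L| = 3√10 ℏ ≈ 9.487ℏ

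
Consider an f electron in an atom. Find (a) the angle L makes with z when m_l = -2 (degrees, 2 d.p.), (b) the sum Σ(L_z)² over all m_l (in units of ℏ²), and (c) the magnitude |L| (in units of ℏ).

θ(m_l=-2) ≈ 125.26°; Σ(L_z)² = 28 ℏ²; |L| = 2√3 ℏ ≈ 3.464ℏ

The letter f corresponds to l = 3.
For m_l = -2: cos θ = -2/√12, θ ≈ 125.26°.
Σ m_l² = 28, so Σ(L_z)² = 28 ℏ².
|L| = ℏ√(3·4) = 2√3 ℏ ≈ 3.464ℏ.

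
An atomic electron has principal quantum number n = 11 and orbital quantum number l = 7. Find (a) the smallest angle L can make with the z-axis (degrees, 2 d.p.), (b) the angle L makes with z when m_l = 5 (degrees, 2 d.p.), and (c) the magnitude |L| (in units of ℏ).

θ_min ≈ 20.70°; θ(m_l=5) ≈ 48.08°; |L| = 2√14 ℏ ≈ 7.483ℏ

cos θ_min = 7/√56, so θ_min ≈ 20.70°.
For m_l = 5: cos θ = 5/√56, θ ≈ 48.08°.
|L| = ℏ√(7·8) = 2√14 ℏ ≈ 7.483ℏ.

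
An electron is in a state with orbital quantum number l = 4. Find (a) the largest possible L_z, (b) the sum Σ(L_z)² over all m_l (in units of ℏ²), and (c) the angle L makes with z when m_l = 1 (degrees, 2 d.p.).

L_z,max = lℏ = 4ℏ.
Σ m_l² = 60, so Σ(L_z)² = 60 ℏ².
For m_l = 1: cos θ = 1/√20, θ ≈ 77.08°.

L_z,max = 4ℏ; Σ(L_z)² = 60 ℏ²; θ(m_l=1) ≈ 77.08°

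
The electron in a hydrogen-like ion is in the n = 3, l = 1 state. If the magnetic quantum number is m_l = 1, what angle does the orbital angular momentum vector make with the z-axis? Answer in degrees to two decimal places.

θ ≈ 45.00°

|L|² = l(l+1)ℏ² = 2ℏ², so |L| = √2 ℏ.
L_z = m_l ℏ = 1ℏ.
cos θ = L_z/|L| = 1/√2, so θ ≈ 45.00°.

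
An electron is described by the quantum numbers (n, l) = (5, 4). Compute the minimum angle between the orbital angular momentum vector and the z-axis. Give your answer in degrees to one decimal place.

|L| = ℏ√(l(l+1)) = 2√5 ℏ.
The smallest angle corresponds to the largest L_z, i.e. m_l = l = 4, giving L_z = 4ℏ.
cos θ_min = 4/√20, so θ_min ≈ 26.6°.

θ_min ≈ 26.6°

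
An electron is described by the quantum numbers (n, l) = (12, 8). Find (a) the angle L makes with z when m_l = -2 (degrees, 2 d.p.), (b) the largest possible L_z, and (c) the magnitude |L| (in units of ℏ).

θ(m_l=-2) ≈ 103.63°; L_z,max = 8ℏ; |L| = 6√2 ℏ ≈ 8.485ℏ

For m_l = -2: cos θ = -2/√72, θ ≈ 103.63°.
L_z,max = lℏ = 8ℏ.
|L| = ℏ√(8·9) = 6√2 ℏ ≈ 8.485ℏ.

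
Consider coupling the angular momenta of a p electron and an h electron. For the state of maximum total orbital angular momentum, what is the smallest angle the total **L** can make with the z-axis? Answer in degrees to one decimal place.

θ_min ≈ 22.2°

L runs from |1 − 5| = 4 to 1 + 5 = 6.
Allowed values: L = 4, 5, 6.
The maximum is L = 6, with |L_tot| = ℏ√(6·7) = √42 ℏ.
The minimum angle with z is arccos(6/√42) ≈ 22.2°.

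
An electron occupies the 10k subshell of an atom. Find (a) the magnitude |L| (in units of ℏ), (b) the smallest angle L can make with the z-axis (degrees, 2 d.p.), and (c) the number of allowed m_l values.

|L| = 2√14 ℏ ≈ 7.483ℏ; θ_min ≈ 20.70°; 15 values

10k means n = 10, l = 7.
|L| = ℏ√(7·8) = 2√14 ℏ ≈ 7.483ℏ.
cos θ_min = 7/√56, so θ_min ≈ 20.70°.
There are 2l+1 = 15 values of m_l.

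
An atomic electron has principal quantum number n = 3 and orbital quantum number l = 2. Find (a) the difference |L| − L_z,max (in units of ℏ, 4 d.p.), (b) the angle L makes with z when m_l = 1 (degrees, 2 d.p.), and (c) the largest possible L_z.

|L| − L_z,max = (√6 − 2)ℏ ≈ 0.4495ℏ.
For m_l = 1: cos θ = 1/√6, θ ≈ 65.91°.
L_z,max = lℏ = 2ℏ.

|L|−L_z,max ≈ 0.4495ℏ; θ(m_l=1) ≈ 65.91°; L_z,max = 2ℏ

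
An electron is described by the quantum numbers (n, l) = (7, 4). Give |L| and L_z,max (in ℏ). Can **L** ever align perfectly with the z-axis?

No: L_z,max = 4ℏ < |L| = 2√5 ℏ ≈ 4.472ℏ

|L| = 2√5 ℏ ≈ 4.4721ℏ, while L_z,max = lℏ = 4ℏ.
Since |L| > L_z,max, the vector can never point exactly along z; the closest it comes is θ_min = arccos(4/√20) ≈ 26.6°.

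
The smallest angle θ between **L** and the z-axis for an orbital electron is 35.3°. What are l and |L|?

At minimum angle, m_l = l, so cos θ = l/√(l(l+1)); cos²θ = l/(l+1) = 0.6661.
Thus l = 0.6661/(1 − 0.6661) ≈ 2.
Then |L| = ℏ√(2·3) = √6 ℏ.

l = 2, |L| = √6 ℏ ≈ 2.449ℏ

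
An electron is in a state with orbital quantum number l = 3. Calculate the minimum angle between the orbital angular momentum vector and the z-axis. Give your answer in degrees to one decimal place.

θ_min ≈ 30.0°

|L| = ℏ√(l(l+1)) = 2√3 ℏ.
The smallest angle corresponds to the largest L_z, i.e. m_l = l = 3, giving L_z = 3ℏ.
cos θ_min = 3/√12, so θ_min ≈ 30.0°.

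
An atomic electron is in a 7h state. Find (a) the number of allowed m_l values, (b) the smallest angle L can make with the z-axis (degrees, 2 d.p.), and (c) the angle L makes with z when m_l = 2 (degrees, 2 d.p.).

11 values; θ_min ≈ 24.09°; θ(m_l=2) ≈ 68.58°

7h means n = 7, l = 5.
There are 2l+1 = 11 values of m_l.
cos θ_min = 5/√30, so θ_min ≈ 24.09°.
For m_l = 2: cos θ = 2/√30, θ ≈ 68.58°.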